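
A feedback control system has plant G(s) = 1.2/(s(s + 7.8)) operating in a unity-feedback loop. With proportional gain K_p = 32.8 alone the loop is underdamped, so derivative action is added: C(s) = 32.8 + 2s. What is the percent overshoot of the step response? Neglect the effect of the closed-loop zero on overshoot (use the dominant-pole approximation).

1.25%

Forward path: (32.8 + 2s)·1.2/(s(s+7.8)). The closed-loop characteristic equation is s² + (7.8 + 1.2·2)s + 1.2·32.8 = 0.
That is s² + 10.2s + 39.36 = 0, so ω_n = 6.274 rad/s and ζ = 10.2/(2·6.274) = 0.8129.
%OS = 100·exp(−πζ/√(1−ζ²)) = 1.25%.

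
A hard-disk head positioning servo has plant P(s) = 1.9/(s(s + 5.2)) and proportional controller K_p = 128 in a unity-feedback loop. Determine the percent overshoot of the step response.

From 1 + K_pP(s) = 0: s² + 5.2s + 243.2 = 0 ⇒ ω_n = 15.59, ζ = 0.1667.
%OS = 100·exp(−πζ/√(1−ζ²)) = 100·exp(−π·0.1667/√0.9722) = 58.8%.

58.8%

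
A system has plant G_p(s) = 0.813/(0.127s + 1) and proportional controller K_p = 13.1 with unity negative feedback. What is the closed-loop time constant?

Closed loop: T(s) = K_p·G_p/(1+K_p·G_p) = 10.65/(0.127s + 1 + 10.65), with pole at s = −(1 + 10.65)/0.127 = −91.73.
Closed-loop time constant τ = 1/91.73 = 0.0109 s.

τ = 0.0109 s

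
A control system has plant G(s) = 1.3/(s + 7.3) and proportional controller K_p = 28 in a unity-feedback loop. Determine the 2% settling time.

T_s ≈ 0.0915 s

Closed-loop transfer function: T(s) = K_p·G(s)/(1 + K_p·G(s)) = 36.4/(s + 7.3 + 36.4) = 36.4/(s + 43.7).
Time constant τ = 1/43.7 = 0.02288 s, so the 2% settling time is about 4τ = 0.0915 s.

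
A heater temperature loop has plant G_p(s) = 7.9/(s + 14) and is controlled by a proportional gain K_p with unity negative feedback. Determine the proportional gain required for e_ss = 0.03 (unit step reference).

K_p = 57.3

The loop is type 0, so e_ss(step) = 1/(1 + K_pos) with K_pos = K_p·G_p(0).
G_p(0) = 0.5643. Require 1/(1 + K_p·0.5643) = 0.03, so 1 + 0.5643·K_p = 33.33.
K_p = (33.33 − 1)/0.5643 = 57.3.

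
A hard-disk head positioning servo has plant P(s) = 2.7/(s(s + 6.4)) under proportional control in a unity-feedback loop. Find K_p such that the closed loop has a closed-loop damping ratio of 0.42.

K_p = 21.5

Closed-loop characteristic equation: s² + 6.4s + K_p·2.7 = 0.
So ω_n = √(2.7K_p) and 2ζω_n = 6.4, giving ζ = 6.4/(2√(2.7K_p)).
Setting ζ = 0.42: √(2.7K_p) = 6.4/(2·0.42) = 7.619, so K_p = 58.05/2.7 = 21.5.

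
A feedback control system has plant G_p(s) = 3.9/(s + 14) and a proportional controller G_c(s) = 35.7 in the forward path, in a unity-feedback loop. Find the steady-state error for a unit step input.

0.0914

The loop is type 0. Static position error constant K_pos = G_c(0)·G_p(0) = 35.7·0.2786 = 9.945.
Steady-state error to a unit step: e_ss = 1/(1+K_pos) = 1/10.95 = 0.0914.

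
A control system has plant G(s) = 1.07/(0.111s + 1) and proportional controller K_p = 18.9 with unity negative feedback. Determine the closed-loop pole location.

s = -191.2

Closed loop: T(s) = K_p·G/(1+K_p·G) = 20.22/(0.111s + 1 + 20.22), with pole at s = −(1 + 20.22)/0.111 = −191.2.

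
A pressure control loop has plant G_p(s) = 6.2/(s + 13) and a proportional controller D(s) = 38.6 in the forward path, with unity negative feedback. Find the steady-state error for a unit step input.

The loop is type 0. Static position error constant K_pos = D(0)·G_p(0) = 38.6·0.4769 = 18.41.
Steady-state error to a unit step: e_ss = 1/(1+K_pos) = 1/19.41 = 0.0515.

0.0515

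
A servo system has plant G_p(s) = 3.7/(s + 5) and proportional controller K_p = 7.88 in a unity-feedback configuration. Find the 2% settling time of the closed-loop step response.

Closed-loop transfer function: T(s) = K_p·G_p(s)/(1 + K_p·G_p(s)) = 29.16/(s + 5 + 29.16) = 29.16/(s + 34.16).
Time constant τ = 1/34.16 = 0.02928 s, so the 2% settling time is about 4τ = 0.117 s.

T_s ≈ 0.117 s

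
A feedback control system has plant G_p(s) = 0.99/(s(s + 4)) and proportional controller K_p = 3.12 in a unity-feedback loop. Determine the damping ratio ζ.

ζ = 1.14

The closed-loop denominator is s(s+4) + 3.12·0.99 = s² + 4s + 3.089.
Matching s² + 2ζω_n s + ω_n²: ω_n = √3.089 = 1.757 rad/s and 2ζω_n = 4, so ζ = 4/(2·1.757) = 1.14.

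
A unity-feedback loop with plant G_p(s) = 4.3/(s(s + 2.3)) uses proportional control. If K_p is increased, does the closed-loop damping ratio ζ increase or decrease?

decrease

ζ = 2.3/(2√(4.3K_p)); increasing K_p raises the denominator, so ζ falls.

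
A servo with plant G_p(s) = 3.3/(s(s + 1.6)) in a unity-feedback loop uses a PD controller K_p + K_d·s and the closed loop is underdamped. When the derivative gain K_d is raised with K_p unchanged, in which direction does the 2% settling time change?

Characteristic equation s² + (1.6 + 3.3K_d)s + 3.3K_p = 0: raising K_d increases ζω_n = (1.6+3.3K_d)/2 while the loop stays underdamped, so T_s ≈ 4/(ζω_n) decreases.

decrease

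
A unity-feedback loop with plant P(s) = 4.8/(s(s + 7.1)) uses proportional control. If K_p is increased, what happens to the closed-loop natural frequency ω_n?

increase

ω_n = √(4.8·K_p), which grows with K_p.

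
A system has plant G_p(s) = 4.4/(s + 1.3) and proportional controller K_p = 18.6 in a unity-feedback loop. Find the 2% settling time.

T_s ≈ 0.0481 s

Closed-loop transfer function: T(s) = K_p·G_p(s)/(1 + K_p·G_p(s)) = 81.84/(s + 1.3 + 81.84) = 81.84/(s + 83.14).
Time constant τ = 1/83.14 = 0.01203 s, so the 2% settling time is about 4τ = 0.0481 s.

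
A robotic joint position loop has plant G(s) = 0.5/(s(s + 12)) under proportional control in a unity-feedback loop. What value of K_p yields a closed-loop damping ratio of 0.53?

Closed-loop characteristic equation: s² + 12s + K_p·0.5 = 0.
So ω_n = √(0.5K_p) and 2ζω_n = 12, giving ζ = 12/(2√(0.5K_p)).
Setting ζ = 0.53: √(0.5K_p) = 12/(2·0.53) = 11.32, so K_p = 128.2/0.5 = 256.

K_p = 256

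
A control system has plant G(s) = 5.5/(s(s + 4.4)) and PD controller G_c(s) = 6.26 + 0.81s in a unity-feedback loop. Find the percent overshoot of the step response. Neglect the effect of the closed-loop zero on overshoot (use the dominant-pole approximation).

Forward path: (6.26 + 0.81s)·5.5/(s(s+4.4)). The closed-loop characteristic equation is s² + (4.4 + 5.5·0.81)s + 5.5·6.26 = 0.
That is s² + 8.855s + 34.43 = 0, so ω_n = 5.868 rad/s and ζ = 8.855/(2·5.868) = 0.7546.
%OS = 100·exp(−πζ/√(1−ζ²)) = 2.7%.

2.7%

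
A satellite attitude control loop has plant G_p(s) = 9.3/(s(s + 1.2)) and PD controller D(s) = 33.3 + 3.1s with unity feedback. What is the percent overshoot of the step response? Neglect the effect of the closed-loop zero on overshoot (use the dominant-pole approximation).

0.586%

Forward path: (33.3 + 3.1s)·9.3/(s(s+1.2)). The closed-loop characteristic equation is s² + (1.2 + 9.3·3.1)s + 9.3·33.3 = 0.
That is s² + 30.03s + 309.7 = 0, so ω_n = 17.6 rad/s and ζ = 30.03/(2·17.6) = 0.8532.
%OS = 100·exp(−πζ/√(1−ζ²)) = 0.586%.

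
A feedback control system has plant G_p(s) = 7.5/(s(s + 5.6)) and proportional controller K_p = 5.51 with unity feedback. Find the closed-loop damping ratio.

With unity feedback the closed-loop characteristic equation is s² + 5.6s + 5.51·7.5 = s² + 5.6s + 41.32 = 0.
So ω_n² = 41.32 ⇒ ω_n = 6.428 rad/s, and ζ = 5.6/(2ω_n) = 0.436.

ζ = 0.436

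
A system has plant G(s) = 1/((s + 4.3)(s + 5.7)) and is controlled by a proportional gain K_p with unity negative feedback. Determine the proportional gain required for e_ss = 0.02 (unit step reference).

K_p = 1200

Steady-state error for a unit step on this type-0 loop is 1/(1 + K_p·G(0)).
G(0) = 0.0408. Require 1/(1 + K_p·0.0408) = 0.02, so 1 + 0.0408·K_p = 50.
K_p = (50 − 1)/0.0408 = 1200.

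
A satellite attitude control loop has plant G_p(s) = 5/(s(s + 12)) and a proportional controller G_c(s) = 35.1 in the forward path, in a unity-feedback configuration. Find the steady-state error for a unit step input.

The open loop G_c(s)G_p(s) has a pole at the origin (type 1), so the static position error constant is infinite and e_ss = 1/(1+∞) = 0.

0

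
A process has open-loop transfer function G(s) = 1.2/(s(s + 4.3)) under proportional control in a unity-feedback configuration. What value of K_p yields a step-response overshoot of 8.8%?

K_p = 10.3

From %OS = 100·exp(−πζ/√(1−ζ²)) = 8.8%, ζ = −ln(0.088)/√(π²+ln²(0.088)) = 0.6119.
Characteristic equation s² + 4.3s + 1.2K_p = 0 gives ζ = 4.3/(2√(1.2K_p)).
Setting ζ = 0.6119: √(1.2K_p) = 4.3/(2·0.6119) = 3.514, so K_p = 12.35/1.2 = 10.3.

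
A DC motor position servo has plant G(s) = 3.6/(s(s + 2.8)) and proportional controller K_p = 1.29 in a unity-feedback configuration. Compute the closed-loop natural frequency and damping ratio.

ω_n = 2.15 rad/s, ζ = 0.65

With unity feedback the closed-loop characteristic equation is s² + 2.8s + 1.29·3.6 = s² + 2.8s + 4.644 = 0.
So ω_n² = 4.644 ⇒ ω_n = 2.155 rad/s, and ζ = 2.8/(2ω_n) = 0.65.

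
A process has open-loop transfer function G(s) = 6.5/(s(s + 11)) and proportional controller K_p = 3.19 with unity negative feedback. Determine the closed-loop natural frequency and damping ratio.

ω_n = 4.55 rad/s, ζ = 1.21

The closed-loop denominator is s(s+11) + 3.19·6.5 = s² + 11s + 20.73.
Matching s² + 2ζω_n s + ω_n²: ω_n = √20.73 = 4.554 rad/s and 2ζω_n = 11, so ζ = 11/(2·4.554) = 1.21.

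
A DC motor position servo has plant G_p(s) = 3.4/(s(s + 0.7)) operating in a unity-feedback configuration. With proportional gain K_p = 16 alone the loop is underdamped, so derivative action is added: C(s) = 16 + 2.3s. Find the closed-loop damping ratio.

Forward path: (16 + 2.3s)·3.4/(s(s+0.7)). The closed-loop characteristic equation is s² + (0.7 + 3.4·2.3)s + 3.4·16 = 0.
That is s² + 8.52s + 54.4 = 0, so ω_n = 7.376 rad/s and ζ = 8.52/(2·7.376) = 0.5776.

ζ = 0.578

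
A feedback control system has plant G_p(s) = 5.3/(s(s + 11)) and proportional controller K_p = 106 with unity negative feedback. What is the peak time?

T_p = 0.136 s

The closed-loop denominator s² + 11s + 561.8 gives ω_n = √561.8 = 23.7 and ζ = 11/(2ω_n) = 0.232.
Damped frequency ω_d = ω_n√(1−ζ²) = 23.06 rad/s, so peak time T_p = π/ω_d = 0.136 s.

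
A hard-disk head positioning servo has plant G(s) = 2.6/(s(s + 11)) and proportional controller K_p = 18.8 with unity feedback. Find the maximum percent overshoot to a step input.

The closed-loop denominator s² + 11s + 48.88 gives ω_n = √48.88 = 6.991 and ζ = 11/(2ω_n) = 0.7867.
%OS = 100·exp(−πζ/√(1−ζ²)) = 100·exp(−π·0.7867/√0.3811) = 1.83%.

1.83%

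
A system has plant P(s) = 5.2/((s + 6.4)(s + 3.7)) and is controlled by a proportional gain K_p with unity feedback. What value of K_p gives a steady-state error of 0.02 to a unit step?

K_p = 223

For a type-0 loop with proportional control, e_ss = 1/(1 + K_p·P(0)).
P(0) = 0.2196. Require 1/(1 + K_p·0.2196) = 0.02, so 1 + 0.2196·K_p = 50.
K_p = (50 − 1)/0.2196 = 223.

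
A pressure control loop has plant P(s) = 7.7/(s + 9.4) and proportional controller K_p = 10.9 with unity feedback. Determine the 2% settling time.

Closed-loop transfer function: T(s) = K_p·P(s)/(1 + K_p·P(s)) = 83.93/(s + 9.4 + 83.93) = 83.93/(s + 93.33).
Time constant τ = 1/93.33 = 0.01071 s, so the 2% settling time is about 4τ = 0.0429 s.

T_s ≈ 0.0429 s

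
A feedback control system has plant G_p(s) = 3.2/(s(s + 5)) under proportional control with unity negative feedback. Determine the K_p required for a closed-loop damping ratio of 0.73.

K_p = 3.67

Closed-loop characteristic equation: s² + 5s + K_p·3.2 = 0.
So ω_n = √(3.2K_p) and 2ζω_n = 5, giving ζ = 5/(2√(3.2K_p)).
Setting ζ = 0.73: √(3.2K_p) = 5/(2·0.73) = 3.425, so K_p = 11.73/3.2 = 3.67.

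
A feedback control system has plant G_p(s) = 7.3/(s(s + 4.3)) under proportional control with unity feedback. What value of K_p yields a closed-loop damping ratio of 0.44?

Closed-loop characteristic equation: s² + 4.3s + K_p·7.3 = 0.
So ω_n = √(7.3K_p) and 2ζω_n = 4.3, giving ζ = 4.3/(2√(7.3K_p)).
Setting ζ = 0.44: √(7.3K_p) = 4.3/(2·0.44) = 4.886, so K_p = 23.88/7.3 = 3.27.

K_p = 3.27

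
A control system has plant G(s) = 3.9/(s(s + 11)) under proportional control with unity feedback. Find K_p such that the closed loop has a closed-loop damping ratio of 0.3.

K_p = 86.2

Closed-loop characteristic equation: s² + 11s + K_p·3.9 = 0.
So ω_n = √(3.9K_p) and 2ζω_n = 11, giving ζ = 11/(2√(3.9K_p)).
Setting ζ = 0.3: √(3.9K_p) = 11/(2·0.3) = 18.33, so K_p = 336.1/3.9 = 86.2.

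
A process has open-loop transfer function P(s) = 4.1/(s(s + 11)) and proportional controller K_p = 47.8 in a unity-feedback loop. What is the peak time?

Closed-loop characteristic equation: s² + 11s + 196 = 0, so ω_n = 14 rad/s and ζ = 11/(2·14) = 0.3929.
Damped frequency ω_d = ω_n√(1−ζ²) = 12.87 rad/s, so peak time T_p = π/ω_d = 0.244 s.

T_p = 0.244 s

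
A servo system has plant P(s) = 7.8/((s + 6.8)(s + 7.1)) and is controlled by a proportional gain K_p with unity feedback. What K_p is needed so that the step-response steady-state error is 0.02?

K_p = 303

For a type-0 loop with proportional control, e_ss = 1/(1 + K_p·P(0)).
P(0) = 0.1616. Require 1/(1 + K_p·0.1616) = 0.02, so 1 + 0.1616·K_p = 50.
K_p = (50 − 1)/0.1616 = 303.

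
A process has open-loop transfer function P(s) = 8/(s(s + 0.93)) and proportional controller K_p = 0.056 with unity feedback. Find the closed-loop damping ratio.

The closed-loop denominator is s(s+0.93) + 0.056·8 = s² + 0.93s + 0.448.
Matching s² + 2ζω_n s + ω_n²: ω_n = √0.448 = 0.6693 rad/s and 2ζω_n = 0.93, so ζ = 0.93/(2·0.6693) = 0.695.

ζ = 0.695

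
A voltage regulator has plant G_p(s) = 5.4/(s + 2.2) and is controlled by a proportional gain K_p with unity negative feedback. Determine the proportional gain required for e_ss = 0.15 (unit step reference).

K_p = 2.31

Steady-state error for a unit step on this type-0 loop is 1/(1 + K_p·G_p(0)).
G_p(0) = 2.455. Require 1/(1 + K_p·2.455) = 0.15, so 1 + 2.455·K_p = 6.667.
K_p = (6.667 − 1)/2.455 = 2.31.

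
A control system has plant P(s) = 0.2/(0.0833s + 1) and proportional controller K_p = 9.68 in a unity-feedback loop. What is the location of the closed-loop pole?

Closed loop: T(s) = K_p·P/(1+K_p·P) = 1.936/(0.0833s + 1 + 1.936), with pole at s = −(1 + 1.936)/0.0833 = −35.25.

s = -35.25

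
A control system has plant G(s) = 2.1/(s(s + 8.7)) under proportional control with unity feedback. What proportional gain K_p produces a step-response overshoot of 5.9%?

K_p = 20.1

From %OS = 100·exp(−πζ/√(1−ζ²)) = 5.9%, ζ = −ln(0.059)/√(π²+ln²(0.059)) = 0.6693.
Characteristic equation s² + 8.7s + 2.1K_p = 0 gives ζ = 8.7/(2√(2.1K_p)).
Setting ζ = 0.6693: √(2.1K_p) = 8.7/(2·0.6693) = 6.499, so K_p = 42.24/2.1 = 20.1.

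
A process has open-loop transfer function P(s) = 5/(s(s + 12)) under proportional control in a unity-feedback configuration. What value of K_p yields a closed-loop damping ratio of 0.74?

K_p = 13.1

Closed-loop characteristic equation: s² + 12s + K_p·5 = 0.
So ω_n = √(5K_p) and 2ζω_n = 12, giving ζ = 12/(2√(5K_p)).
Setting ζ = 0.74: √(5K_p) = 12/(2·0.74) = 8.108, so K_p = 65.74/5 = 13.1.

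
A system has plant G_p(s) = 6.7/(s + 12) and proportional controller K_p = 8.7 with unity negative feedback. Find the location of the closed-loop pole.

Closed-loop transfer function: T(s) = K_p·G_p(s)/(1 + K_p·G_p(s)) = 58.29/(s + 12 + 58.29) = 58.29/(s + 70.29).
The closed-loop pole is at s = −70.29.

s = -70.29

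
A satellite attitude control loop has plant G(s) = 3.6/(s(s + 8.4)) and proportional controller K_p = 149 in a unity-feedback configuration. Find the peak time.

The closed-loop denominator s² + 8.4s + 536.4 gives ω_n = √536.4 = 23.16 and ζ = 8.4/(2ω_n) = 0.1813.
Damped frequency ω_d = ω_n√(1−ζ²) = 22.78 rad/s, so peak time T_p = π/ω_d = 0.138 s.

T_p = 0.138 s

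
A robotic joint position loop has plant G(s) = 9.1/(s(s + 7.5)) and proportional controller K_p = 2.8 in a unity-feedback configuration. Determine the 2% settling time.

T_s ≈ 1.07 s

From 1 + K_pG(s) = 0: s² + 7.5s + 25.48 = 0 ⇒ ω_n = 5.048, ζ = 0.7429.
2% settling time T_s ≈ 4/(ζω_n) = 4/3.75 = 1.07 s.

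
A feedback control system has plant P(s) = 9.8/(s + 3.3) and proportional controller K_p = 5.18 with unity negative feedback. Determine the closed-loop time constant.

τ = 0.0185 s

Closed-loop transfer function: T(s) = K_p·P(s)/(1 + K_p·P(s)) = 50.76/(s + 3.3 + 50.76) = 50.76/(s + 54.06).
Time constant τ = 1/54.06 = 0.0185 s.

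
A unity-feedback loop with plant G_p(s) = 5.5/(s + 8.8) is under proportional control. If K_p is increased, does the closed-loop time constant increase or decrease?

Closed-loop pole is at s = −(8.8+K_p·5.5); larger K_p moves it further left, so τ = 1/(8.8+K_p·5.5) decreases.

decrease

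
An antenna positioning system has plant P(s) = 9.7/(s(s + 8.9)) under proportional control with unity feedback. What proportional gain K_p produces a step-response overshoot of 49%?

From %OS = 100·exp(−πζ/√(1−ζ²)) = 49%, ζ = −ln(0.49)/√(π²+ln²(0.49)) = 0.2214.
Characteristic equation s² + 8.9s + 9.7K_p = 0 gives ζ = 8.9/(2√(9.7K_p)).
Setting ζ = 0.2214: √(9.7K_p) = 8.9/(2·0.2214) = 20.1, so K_p = 403.9/9.7 = 41.6.

K_p = 41.6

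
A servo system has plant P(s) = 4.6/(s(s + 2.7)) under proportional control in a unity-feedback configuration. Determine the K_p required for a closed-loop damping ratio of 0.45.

K_p = 1.96

Closed-loop characteristic equation: s² + 2.7s + K_p·4.6 = 0.
So ω_n = √(4.6K_p) and 2ζω_n = 2.7, giving ζ = 2.7/(2√(4.6K_p)).
Setting ζ = 0.45: √(4.6K_p) = 2.7/(2·0.45) = 3, so K_p = 9/4.6 = 1.96.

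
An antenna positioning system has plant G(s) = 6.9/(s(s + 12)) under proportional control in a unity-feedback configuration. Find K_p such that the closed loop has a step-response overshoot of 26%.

From %OS = 100·exp(−πζ/√(1−ζ²)) = 26%, ζ = −ln(0.26)/√(π²+ln²(0.26)) = 0.3941.
Characteristic equation s² + 12s + 6.9K_p = 0 gives ζ = 12/(2√(6.9K_p)).
Setting ζ = 0.3941: √(6.9K_p) = 12/(2·0.3941) = 15.23, so K_p = 231.8/6.9 = 33.6.

K_p = 33.6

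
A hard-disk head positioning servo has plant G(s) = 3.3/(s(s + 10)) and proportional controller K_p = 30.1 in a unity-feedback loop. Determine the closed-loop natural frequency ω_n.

ω_n = 9.97 rad/s

With unity feedback the closed-loop characteristic equation is s² + 10s + 30.1·3.3 = s² + 10s + 99.33 = 0.
So ω_n² = 99.33 ⇒ ω_n = 9.966 rad/s, and ζ = 10/(2ω_n) = 0.502.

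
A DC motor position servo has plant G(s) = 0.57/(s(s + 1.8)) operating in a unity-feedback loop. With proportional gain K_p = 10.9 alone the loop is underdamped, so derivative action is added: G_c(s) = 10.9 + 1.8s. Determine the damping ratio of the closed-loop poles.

Forward path: (10.9 + 1.8s)·0.57/(s(s+1.8)). The closed-loop characteristic equation is s² + (1.8 + 0.57·1.8)s + 0.57·10.9 = 0.
That is s² + 2.826s + 6.213 = 0, so ω_n = 2.493 rad/s and ζ = 2.826/(2·2.493) = 0.5669.

ζ = 0.567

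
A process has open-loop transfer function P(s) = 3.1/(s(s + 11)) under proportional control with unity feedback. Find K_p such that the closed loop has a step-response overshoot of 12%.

From %OS = 100·exp(−πζ/√(1−ζ²)) = 12%, ζ = −ln(0.12)/√(π²+ln²(0.12)) = 0.5594.
Characteristic equation s² + 11s + 3.1K_p = 0 gives ζ = 11/(2√(3.1K_p)).
Setting ζ = 0.5594: √(3.1K_p) = 11/(2·0.5594) = 9.832, so K_p = 96.66/3.1 = 31.2.

K_p = 31.2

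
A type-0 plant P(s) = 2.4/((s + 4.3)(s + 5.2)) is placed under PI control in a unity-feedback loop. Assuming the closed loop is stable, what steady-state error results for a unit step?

The PI controller's integrator makes the forward path type 1, so e_ss to a step is zero.

0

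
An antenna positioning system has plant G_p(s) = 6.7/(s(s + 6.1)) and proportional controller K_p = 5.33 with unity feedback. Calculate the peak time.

From 1 + K_pG_p(s) = 0: s² + 6.1s + 35.71 = 0 ⇒ ω_n = 5.976, ζ = 0.5104.
Damped frequency ω_d = ω_n√(1−ζ²) = 5.139 rad/s, so peak time T_p = π/ω_d = 0.611 s.

T_p = 0.611 s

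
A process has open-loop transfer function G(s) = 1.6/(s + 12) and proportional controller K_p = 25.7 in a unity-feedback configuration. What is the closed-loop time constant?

Closed-loop transfer function: T(s) = K_p·G(s)/(1 + K_p·G(s)) = 41.12/(s + 12 + 41.12) = 41.12/(s + 53.12).
Time constant τ = 1/53.12 = 0.0188 s.

τ = 0.0188 s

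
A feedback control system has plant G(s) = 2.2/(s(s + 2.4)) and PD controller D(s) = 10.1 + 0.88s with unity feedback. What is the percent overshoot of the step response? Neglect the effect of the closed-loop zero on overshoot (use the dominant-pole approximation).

19.6%

Forward path: (10.1 + 0.88s)·2.2/(s(s+2.4)). The closed-loop characteristic equation is s² + (2.4 + 2.2·0.88)s + 2.2·10.1 = 0.
That is s² + 4.336s + 22.22 = 0, so ω_n = 4.714 rad/s and ζ = 4.336/(2·4.714) = 0.4599.
%OS = 100·exp(−πζ/√(1−ζ²)) = 19.6%.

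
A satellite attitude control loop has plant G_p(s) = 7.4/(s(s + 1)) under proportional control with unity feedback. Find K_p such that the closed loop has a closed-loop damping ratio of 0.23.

Closed-loop characteristic equation: s² + 1s + K_p·7.4 = 0.
So ω_n = √(7.4K_p) and 2ζω_n = 1, giving ζ = 1/(2√(7.4K_p)).
Setting ζ = 0.23: √(7.4K_p) = 1/(2·0.23) = 2.174, so K_p = 4.726/7.4 = 0.639.

K_p = 0.639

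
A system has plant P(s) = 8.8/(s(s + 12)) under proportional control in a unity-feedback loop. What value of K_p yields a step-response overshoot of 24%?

From %OS = 100·exp(−πζ/√(1−ζ²)) = 24%, ζ = −ln(0.24)/√(π²+ln²(0.24)) = 0.4136.
Characteristic equation s² + 12s + 8.8K_p = 0 gives ζ = 12/(2√(8.8K_p)).
Setting ζ = 0.4136: √(8.8K_p) = 12/(2·0.4136) = 14.51, so K_p = 210.5/8.8 = 23.9.

K_p = 23.9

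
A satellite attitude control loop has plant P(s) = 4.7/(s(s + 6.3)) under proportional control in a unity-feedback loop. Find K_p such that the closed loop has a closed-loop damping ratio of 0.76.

K_p = 3.66

Closed-loop characteristic equation: s² + 6.3s + K_p·4.7 = 0.
So ω_n = √(4.7K_p) and 2ζω_n = 6.3, giving ζ = 6.3/(2√(4.7K_p)).
Setting ζ = 0.76: √(4.7K_p) = 6.3/(2·0.76) = 4.145, so K_p = 17.18/4.7 = 3.66.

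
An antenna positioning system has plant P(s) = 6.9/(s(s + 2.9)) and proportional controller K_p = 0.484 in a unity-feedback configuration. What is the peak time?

T_p = 2.82 s

The closed-loop denominator s² + 2.9s + 3.34 gives ω_n = √3.34 = 1.827 and ζ = 2.9/(2ω_n) = 0.7935.
Damped frequency ω_d = ω_n√(1−ζ²) = 1.112 rad/s, so peak time T_p = π/ω_d = 2.82 s.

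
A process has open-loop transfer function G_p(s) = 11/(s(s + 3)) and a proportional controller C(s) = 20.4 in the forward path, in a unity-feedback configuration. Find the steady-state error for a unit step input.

0

The open loop C(s)G_p(s) has a pole at the origin (type 1), so the static position error constant is infinite and e_ss = 1/(1+∞) = 0.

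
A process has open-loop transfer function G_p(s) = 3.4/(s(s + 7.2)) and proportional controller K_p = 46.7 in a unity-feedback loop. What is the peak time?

Closed-loop characteristic equation: s² + 7.2s + 158.8 = 0, so ω_n = 12.6 rad/s and ζ = 7.2/(2·12.6) = 0.2857.
Damped frequency ω_d = ω_n√(1−ζ²) = 12.08 rad/s, so peak time T_p = π/ω_d = 0.26 s.

T_p = 0.26 s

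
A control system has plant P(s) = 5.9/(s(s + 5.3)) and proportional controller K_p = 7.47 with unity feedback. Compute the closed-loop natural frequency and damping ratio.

ω_n = 6.64 rad/s, ζ = 0.399

With unity feedback the closed-loop characteristic equation is s² + 5.3s + 7.47·5.9 = s² + 5.3s + 44.07 = 0.
Matching s² + 2ζω_n s + ω_n²: ω_n = √44.07 = 6.639 rad/s and 2ζω_n = 5.3, so ζ = 5.3/(2·6.639) = 0.399.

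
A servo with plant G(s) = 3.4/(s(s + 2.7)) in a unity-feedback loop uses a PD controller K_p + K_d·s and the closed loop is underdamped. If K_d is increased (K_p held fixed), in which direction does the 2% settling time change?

decrease

Characteristic equation s² + (2.7 + 3.4K_d)s + 3.4K_p = 0: raising K_d increases ζω_n = (2.7+3.4K_d)/2 while the loop stays underdamped, so T_s ≈ 4/(ζω_n) decreases.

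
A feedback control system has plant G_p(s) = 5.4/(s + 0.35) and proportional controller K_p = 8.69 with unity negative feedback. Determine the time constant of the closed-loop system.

τ = 0.0212 s

Closed-loop transfer function: T(s) = K_p·G_p(s)/(1 + K_p·G_p(s)) = 46.93/(s + 0.35 + 46.93) = 46.93/(s + 47.28).
Time constant τ = 1/47.28 = 0.0212 s.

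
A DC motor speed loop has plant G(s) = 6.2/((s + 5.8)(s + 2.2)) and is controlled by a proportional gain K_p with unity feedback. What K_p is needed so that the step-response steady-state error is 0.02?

Steady-state error for a unit step on this type-0 loop is 1/(1 + K_p·G(0)).
G(0) = 0.4859. Require 1/(1 + K_p·0.4859) = 0.02, so 1 + 0.4859·K_p = 50.
K_p = (50 − 1)/0.4859 = 101.

K_p = 101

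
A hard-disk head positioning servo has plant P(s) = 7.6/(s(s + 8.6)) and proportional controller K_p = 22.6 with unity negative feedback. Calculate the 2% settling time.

The closed-loop denominator s² + 8.6s + 171.8 gives ω_n = √171.8 = 13.11 and ζ = 8.6/(2ω_n) = 0.3281.
2% settling time T_s ≈ 4/(ζω_n) = 4/4.3 = 0.93 s.

T_s ≈ 0.93 s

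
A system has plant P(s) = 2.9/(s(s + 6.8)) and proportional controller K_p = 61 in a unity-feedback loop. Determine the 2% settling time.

T_s ≈ 1.18 s

From 1 + K_pP(s) = 0: s² + 6.8s + 176.9 = 0 ⇒ ω_n = 13.3, ζ = 0.2556.
2% settling time T_s ≈ 4/(ζω_n) = 4/3.4 = 1.18 s.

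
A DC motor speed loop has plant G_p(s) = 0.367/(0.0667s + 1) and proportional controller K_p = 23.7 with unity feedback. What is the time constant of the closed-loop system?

Closed loop: T(s) = K_p·G_p/(1+K_p·G_p) = 8.698/(0.0667s + 1 + 8.698), with pole at s = −(1 + 8.698)/0.0667 = −145.4.
Closed-loop time constant τ = 1/145.4 = 0.00688 s.

τ = 0.00688 s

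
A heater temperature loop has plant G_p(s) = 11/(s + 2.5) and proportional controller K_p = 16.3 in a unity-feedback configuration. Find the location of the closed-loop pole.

Closed-loop transfer function: T(s) = K_p·G_p(s)/(1 + K_p·G_p(s)) = 179.3/(s + 2.5 + 179.3) = 179.3/(s + 181.8).
The closed-loop pole is at s = −181.8.

s = -181.8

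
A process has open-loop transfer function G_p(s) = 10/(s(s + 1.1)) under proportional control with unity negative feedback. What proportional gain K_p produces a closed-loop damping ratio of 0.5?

K_p = 0.121

Closed-loop characteristic equation: s² + 1.1s + K_p·10 = 0.
So ω_n = √(10K_p) and 2ζω_n = 1.1, giving ζ = 1.1/(2√(10K_p)).
Setting ζ = 0.5: √(10K_p) = 1.1/(2·0.5) = 1.1, so K_p = 1.21/10 = 0.121.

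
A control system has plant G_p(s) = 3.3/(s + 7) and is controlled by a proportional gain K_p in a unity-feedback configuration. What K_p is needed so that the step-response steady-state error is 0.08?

K_p = 24.4

For a type-0 loop with proportional control, e_ss = 1/(1 + K_p·G_p(0)).
G_p(0) = 0.4714. Require 1/(1 + K_p·0.4714) = 0.08, so 1 + 0.4714·K_p = 12.5.
K_p = (12.5 − 1)/0.4714 = 24.4.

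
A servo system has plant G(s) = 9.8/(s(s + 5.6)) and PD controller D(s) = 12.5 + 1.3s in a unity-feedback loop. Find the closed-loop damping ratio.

Forward path: (12.5 + 1.3s)·9.8/(s(s+5.6)). The closed-loop characteristic equation is s² + (5.6 + 9.8·1.3)s + 9.8·12.5 = 0.
That is s² + 18.34s + 122.5 = 0, so ω_n = 11.07 rad/s and ζ = 18.34/(2·11.07) = 0.8285.

ζ = 0.829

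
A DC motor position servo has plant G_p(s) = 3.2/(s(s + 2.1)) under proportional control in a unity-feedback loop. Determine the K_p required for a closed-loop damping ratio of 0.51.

K_p = 1.32

Closed-loop characteristic equation: s² + 2.1s + K_p·3.2 = 0.
So ω_n = √(3.2K_p) and 2ζω_n = 2.1, giving ζ = 2.1/(2√(3.2K_p)).
Setting ζ = 0.51: √(3.2K_p) = 2.1/(2·0.51) = 2.059, so K_p = 4.239/3.2 = 1.32.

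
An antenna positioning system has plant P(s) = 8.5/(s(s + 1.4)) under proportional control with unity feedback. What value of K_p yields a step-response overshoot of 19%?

K_p = 0.264

From %OS = 100·exp(−πζ/√(1−ζ²)) = 19%, ζ = −ln(0.19)/√(π²+ln²(0.19)) = 0.4673.
Characteristic equation s² + 1.4s + 8.5K_p = 0 gives ζ = 1.4/(2√(8.5K_p)).
Setting ζ = 0.4673: √(8.5K_p) = 1.4/(2·0.4673) = 1.498, so K_p = 2.243/8.5 = 0.264.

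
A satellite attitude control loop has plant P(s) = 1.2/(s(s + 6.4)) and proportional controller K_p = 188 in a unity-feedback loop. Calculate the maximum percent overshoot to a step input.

50.4%

Closed-loop characteristic equation: s² + 6.4s + 225.6 = 0, so ω_n = 15.02 rad/s and ζ = 6.4/(2·15.02) = 0.213.
%OS = 100·exp(−πζ/√(1−ζ²)) = 100·exp(−π·0.213/√0.9546) = 50.4%.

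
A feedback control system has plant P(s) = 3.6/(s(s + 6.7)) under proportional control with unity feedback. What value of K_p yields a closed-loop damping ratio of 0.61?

K_p = 8.38

Closed-loop characteristic equation: s² + 6.7s + K_p·3.6 = 0.
So ω_n = √(3.6K_p) and 2ζω_n = 6.7, giving ζ = 6.7/(2√(3.6K_p)).
Setting ζ = 0.61: √(3.6K_p) = 6.7/(2·0.61) = 5.492, so K_p = 30.16/3.6 = 8.38.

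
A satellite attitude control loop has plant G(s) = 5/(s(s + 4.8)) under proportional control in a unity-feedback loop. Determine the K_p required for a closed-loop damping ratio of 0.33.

K_p = 10.6

Closed-loop characteristic equation: s² + 4.8s + K_p·5 = 0.
So ω_n = √(5K_p) and 2ζω_n = 4.8, giving ζ = 4.8/(2√(5K_p)).
Setting ζ = 0.33: √(5K_p) = 4.8/(2·0.33) = 7.273, so K_p = 52.89/5 = 10.6.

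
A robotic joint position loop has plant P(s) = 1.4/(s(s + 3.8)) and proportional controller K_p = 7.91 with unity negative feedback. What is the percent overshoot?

11.2%

Closed-loop characteristic equation: s² + 3.8s + 11.07 = 0, so ω_n = 3.328 rad/s and ζ = 3.8/(2·3.328) = 0.571.
%OS = 100·exp(−πζ/√(1−ζ²)) = 100·exp(−π·0.571/√0.674) = 11.2%.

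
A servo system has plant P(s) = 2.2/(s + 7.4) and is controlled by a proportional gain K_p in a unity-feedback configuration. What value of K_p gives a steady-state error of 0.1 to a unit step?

For a type-0 loop with proportional control, e_ss = 1/(1 + K_p·P(0)).
P(0) = 0.2973. Require 1/(1 + K_p·0.2973) = 0.1, so 1 + 0.2973·K_p = 10.
K_p = (10 − 1)/0.2973 = 30.3.

K_p = 30.3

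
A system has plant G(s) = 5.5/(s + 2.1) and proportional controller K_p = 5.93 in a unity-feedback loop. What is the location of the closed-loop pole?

Closed-loop transfer function: T(s) = K_p·G(s)/(1 + K_p·G(s)) = 32.61/(s + 2.1 + 32.61) = 32.61/(s + 34.71).
The closed-loop pole is at s = −34.71.

s = -34.71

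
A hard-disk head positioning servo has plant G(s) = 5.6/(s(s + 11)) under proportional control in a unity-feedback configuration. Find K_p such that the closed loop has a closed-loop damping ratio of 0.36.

Closed-loop characteristic equation: s² + 11s + K_p·5.6 = 0.
So ω_n = √(5.6K_p) and 2ζω_n = 11, giving ζ = 11/(2√(5.6K_p)).
Setting ζ = 0.36: √(5.6K_p) = 11/(2·0.36) = 15.28, so K_p = 233.4/5.6 = 41.7.

K_p = 41.7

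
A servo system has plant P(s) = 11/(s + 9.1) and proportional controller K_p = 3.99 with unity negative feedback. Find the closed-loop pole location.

Closed-loop transfer function: T(s) = K_p·P(s)/(1 + K_p·P(s)) = 43.89/(s + 9.1 + 43.89) = 43.89/(s + 52.99).
The closed-loop pole is at s = −52.99.

s = -52.99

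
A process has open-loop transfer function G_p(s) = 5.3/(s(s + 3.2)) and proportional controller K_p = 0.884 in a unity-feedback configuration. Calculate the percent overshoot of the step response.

3.18%

Closed-loop characteristic equation: s² + 3.2s + 4.685 = 0, so ω_n = 2.165 rad/s and ζ = 3.2/(2·2.165) = 0.7392.
%OS = 100·exp(−πζ/√(1−ζ²)) = 100·exp(−π·0.7392/√0.4536) = 3.18%.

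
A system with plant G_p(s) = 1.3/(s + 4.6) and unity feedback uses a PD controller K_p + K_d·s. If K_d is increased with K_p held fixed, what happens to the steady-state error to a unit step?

unchanged

At s = 0 the derivative term contributes nothing: C(0) = K_p regardless of K_d, so K_pos = K_p·G_p(0) and e_ss are unchanged.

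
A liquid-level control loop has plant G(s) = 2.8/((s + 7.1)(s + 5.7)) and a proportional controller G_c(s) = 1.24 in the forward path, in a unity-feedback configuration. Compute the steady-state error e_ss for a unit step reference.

0.921

The loop is type 0. Static position error constant K_pos = G_c(0)·G(0) = 1.24·0.06919 = 0.08579.
Steady-state error to a unit step: e_ss = 1/(1+K_pos) = 1/1.086 = 0.921.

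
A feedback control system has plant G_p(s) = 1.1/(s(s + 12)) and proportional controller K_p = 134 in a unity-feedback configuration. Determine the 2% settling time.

T_s ≈ 0.667 s

The closed-loop denominator s² + 12s + 147.4 gives ω_n = √147.4 = 12.14 and ζ = 12/(2ω_n) = 0.4942.
2% settling time T_s ≈ 4/(ζω_n) = 4/6 = 0.667 s.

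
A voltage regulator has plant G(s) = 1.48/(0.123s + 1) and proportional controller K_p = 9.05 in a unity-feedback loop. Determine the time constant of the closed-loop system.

Closed loop: T(s) = K_p·G/(1+K_p·G) = 13.39/(0.123s + 1 + 13.39), with pole at s = −(1 + 13.39)/0.123 = −117.
Closed-loop time constant τ = 1/117 = 0.00855 s.

τ = 0.00855 s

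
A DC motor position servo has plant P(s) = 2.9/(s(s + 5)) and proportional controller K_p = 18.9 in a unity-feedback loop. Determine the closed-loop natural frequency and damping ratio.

With unity feedback the closed-loop characteristic equation is s² + 5s + 18.9·2.9 = s² + 5s + 54.81 = 0.
So ω_n² = 54.81 ⇒ ω_n = 7.403 rad/s, and ζ = 5/(2ω_n) = 0.338.

ω_n = 7.4 rad/s, ζ = 0.338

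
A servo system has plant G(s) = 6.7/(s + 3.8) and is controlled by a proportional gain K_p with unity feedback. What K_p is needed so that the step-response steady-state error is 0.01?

The loop is type 0, so e_ss(step) = 1/(1 + K_pos) with K_pos = K_p·G(0).
G(0) = 1.763. Require 1/(1 + K_p·1.763) = 0.01, so 1 + 1.763·K_p = 100.
K_p = (100 − 1)/1.763 = 56.1.

K_p = 56.1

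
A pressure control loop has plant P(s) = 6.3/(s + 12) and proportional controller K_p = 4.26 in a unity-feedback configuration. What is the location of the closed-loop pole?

Closed-loop transfer function: T(s) = K_p·P(s)/(1 + K_p·P(s)) = 26.84/(s + 12 + 26.84) = 26.84/(s + 38.84).
The closed-loop pole is at s = −38.84.

s = -38.84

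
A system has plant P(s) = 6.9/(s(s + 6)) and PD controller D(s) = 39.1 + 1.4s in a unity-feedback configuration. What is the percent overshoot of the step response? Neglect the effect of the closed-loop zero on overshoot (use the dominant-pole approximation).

Forward path: (39.1 + 1.4s)·6.9/(s(s+6)). The closed-loop characteristic equation is s² + (6 + 6.9·1.4)s + 6.9·39.1 = 0.
That is s² + 15.66s + 269.8 = 0, so ω_n = 16.43 rad/s and ζ = 15.66/(2·16.43) = 0.4767.
%OS = 100·exp(−πζ/√(1−ζ²)) = 18.2%.

18.2%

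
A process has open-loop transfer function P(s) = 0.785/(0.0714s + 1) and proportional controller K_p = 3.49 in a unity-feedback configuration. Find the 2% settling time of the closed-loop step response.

Closed loop: T(s) = K_p·P/(1+K_p·P) = 2.74/(0.0714s + 1 + 2.74), with pole at s = −(1 + 2.74)/0.0714 = −52.38.
τ = 1/52.38 = 0.01909 s, so 2% settling time ≈ 4τ = 0.0764 s.

T_s ≈ 0.0764 s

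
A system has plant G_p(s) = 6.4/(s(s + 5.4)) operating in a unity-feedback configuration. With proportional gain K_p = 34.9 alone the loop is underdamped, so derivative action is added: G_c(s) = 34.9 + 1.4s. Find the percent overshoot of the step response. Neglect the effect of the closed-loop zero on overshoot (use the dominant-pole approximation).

17.9%

Forward path: (34.9 + 1.4s)·6.4/(s(s+5.4)). The closed-loop characteristic equation is s² + (5.4 + 6.4·1.4)s + 6.4·34.9 = 0.
That is s² + 14.36s + 223.4 = 0, so ω_n = 14.95 rad/s and ζ = 14.36/(2·14.95) = 0.4804.
%OS = 100·exp(−πζ/√(1−ζ²)) = 17.9%.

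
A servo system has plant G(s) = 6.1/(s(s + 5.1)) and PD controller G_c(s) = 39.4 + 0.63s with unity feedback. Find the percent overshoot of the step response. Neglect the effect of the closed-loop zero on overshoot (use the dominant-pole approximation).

Forward path: (39.4 + 0.63s)·6.1/(s(s+5.1)). The closed-loop characteristic equation is s² + (5.1 + 6.1·0.63)s + 6.1·39.4 = 0.
That is s² + 8.943s + 240.3 = 0, so ω_n = 15.5 rad/s and ζ = 8.943/(2·15.5) = 0.2884.
%OS = 100·exp(−πζ/√(1−ζ²)) = 38.8%.

38.8%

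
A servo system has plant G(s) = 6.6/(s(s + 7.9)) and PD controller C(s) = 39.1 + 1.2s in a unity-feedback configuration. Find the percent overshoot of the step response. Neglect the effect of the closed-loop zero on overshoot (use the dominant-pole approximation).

Forward path: (39.1 + 1.2s)·6.6/(s(s+7.9)). The closed-loop characteristic equation is s² + (7.9 + 6.6·1.2)s + 6.6·39.1 = 0.
That is s² + 15.82s + 258.1 = 0, so ω_n = 16.06 rad/s and ζ = 15.82/(2·16.06) = 0.4924.
%OS = 100·exp(−πζ/√(1−ζ²)) = 16.9%.

16.9%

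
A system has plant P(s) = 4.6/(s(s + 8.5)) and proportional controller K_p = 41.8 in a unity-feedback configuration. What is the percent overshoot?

36.4%

From 1 + K_pP(s) = 0: s² + 8.5s + 192.3 = 0 ⇒ ω_n = 13.87, ζ = 0.3065.
%OS = 100·exp(−πζ/√(1−ζ²)) = 100·exp(−π·0.3065/√0.9061) = 36.4%.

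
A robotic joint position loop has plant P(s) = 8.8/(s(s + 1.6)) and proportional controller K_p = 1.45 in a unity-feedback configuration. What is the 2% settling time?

T_s ≈ 5 s

The closed-loop denominator s² + 1.6s + 12.76 gives ω_n = √12.76 = 3.572 and ζ = 1.6/(2ω_n) = 0.224.
2% settling time T_s ≈ 4/(ζω_n) = 4/0.8 = 5 s.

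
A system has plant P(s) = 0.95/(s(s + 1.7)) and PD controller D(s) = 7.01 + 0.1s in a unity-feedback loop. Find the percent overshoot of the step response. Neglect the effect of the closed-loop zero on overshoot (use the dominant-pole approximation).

31.2%

Forward path: (7.01 + 0.1s)·0.95/(s(s+1.7)). The closed-loop characteristic equation is s² + (1.7 + 0.95·0.1)s + 0.95·7.01 = 0.
That is s² + 1.795s + 6.659 = 0, so ω_n = 2.581 rad/s and ζ = 1.795/(2·2.581) = 0.3478.
%OS = 100·exp(−πζ/√(1−ζ²)) = 31.2%.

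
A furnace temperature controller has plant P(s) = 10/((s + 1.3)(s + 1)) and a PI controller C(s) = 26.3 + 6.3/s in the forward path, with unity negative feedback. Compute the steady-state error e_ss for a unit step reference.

The open loop C(s)P(s) has a pole at the origin (type 1), so the static position error constant is infinite and e_ss = 1/(1+∞) = 0.

0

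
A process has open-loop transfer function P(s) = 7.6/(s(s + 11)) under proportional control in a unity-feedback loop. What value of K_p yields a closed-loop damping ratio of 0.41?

Closed-loop characteristic equation: s² + 11s + K_p·7.6 = 0.
So ω_n = √(7.6K_p) and 2ζω_n = 11, giving ζ = 11/(2√(7.6K_p)).
Setting ζ = 0.41: √(7.6K_p) = 11/(2·0.41) = 13.41, so K_p = 180/7.6 = 23.7.

K_p = 23.7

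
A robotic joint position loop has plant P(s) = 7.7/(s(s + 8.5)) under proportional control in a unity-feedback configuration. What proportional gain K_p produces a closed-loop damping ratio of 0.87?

Closed-loop characteristic equation: s² + 8.5s + K_p·7.7 = 0.
So ω_n = √(7.7K_p) and 2ζω_n = 8.5, giving ζ = 8.5/(2√(7.7K_p)).
Setting ζ = 0.87: √(7.7K_p) = 8.5/(2·0.87) = 4.885, so K_p = 23.86/7.7 = 3.1.

K_p = 3.1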